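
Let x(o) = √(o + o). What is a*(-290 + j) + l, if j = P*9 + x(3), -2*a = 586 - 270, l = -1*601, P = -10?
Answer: 59439 - 158*√6 ≈ 59052.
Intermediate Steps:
l = -601
a = -158 (a = -(586 - 270)/2 = -½*316 = -158)
x(o) = √2*√o (x(o) = √(2*o) = √2*√o)
j = -90 + √6 (j = -10*9 + √2*√3 = -90 + √6 ≈ -87.551)
a*(-290 + j) + l = -158*(-290 + (-90 + √6)) - 601 = -158*(-380 + √6) - 601 = (60040 - 158*√6) - 601 = 59439 - 158*√6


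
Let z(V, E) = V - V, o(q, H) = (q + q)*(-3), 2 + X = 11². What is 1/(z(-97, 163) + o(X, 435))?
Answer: -1/714 ≈ -0.0014006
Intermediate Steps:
X = 119 (X = -2 + 11² = -2 + 121 = 119)
o(q, H) = -6*q (o(q, H) = (2*q)*(-3) = -6*q)
z(V, E) = 0
1/(z(-97, 163) + o(X, 435)) = 1/(0 - 6*119) = 1/(0 - 714) = 1/(-714) = -1/714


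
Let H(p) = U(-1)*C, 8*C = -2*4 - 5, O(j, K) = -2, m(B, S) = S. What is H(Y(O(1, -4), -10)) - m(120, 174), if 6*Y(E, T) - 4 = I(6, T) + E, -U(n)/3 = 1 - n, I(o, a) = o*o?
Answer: -657/4 ≈ -164.25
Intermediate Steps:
I(o, a) = o²
C = -13/8 (C = (-2*4 - 5)/8 = (-8 - 5)/8 = (⅛)*(-13) = -13/8 ≈ -1.6250)
U(n) = -3 + 3*n (U(n) = -3*(1 - n) = -3 + 3*n)
Y(E, T) = 20/3 + E/6 (Y(E, T) = ⅔ + (6² + E)/6 = ⅔ + (36 + E)/6 = ⅔ + (6 + E/6) = 20/3 + E/6)
H(p) = 39/4 (H(p) = (-3 + 3*(-1))*(-13/8) = (-3 - 3)*(-13/8) = -6*(-13/8) = 39/4)
H(Y(O(1, -4), -10)) - m(120, 174) = 39/4 - 1*174 = 39/4 - 174 = -657/4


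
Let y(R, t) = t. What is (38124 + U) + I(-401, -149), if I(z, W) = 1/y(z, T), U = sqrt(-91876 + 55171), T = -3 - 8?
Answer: 419363/11 + I*sqrt(36705) ≈ 38124.0 + 191.59*I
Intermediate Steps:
T = -11
U = I*sqrt(36705) (U = sqrt(-36705) = I*sqrt(36705) ≈ 191.59*I)
I(z, W) = -1/11 (I(z, W) = 1/(-11) = -1/11)
(38124 + U) + I(-401, -149) = (38124 + I*sqrt(36705)) - 1/11 = 419363/11 + I*sqrt(36705)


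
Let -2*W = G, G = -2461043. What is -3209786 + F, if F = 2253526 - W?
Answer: -4373563/2 ≈ -2.1868e+6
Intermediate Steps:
W = 2461043/2 (W = -½*(-2461043) = 2461043/2 ≈ 1.2305e+6)
F = 2046009/2 (F = 2253526 - 1*2461043/2 = 2253526 - 2461043/2 = 2046009/2 ≈ 1.0230e+6)
-3209786 + F = -3209786 + 2046009/2 = -4373563/2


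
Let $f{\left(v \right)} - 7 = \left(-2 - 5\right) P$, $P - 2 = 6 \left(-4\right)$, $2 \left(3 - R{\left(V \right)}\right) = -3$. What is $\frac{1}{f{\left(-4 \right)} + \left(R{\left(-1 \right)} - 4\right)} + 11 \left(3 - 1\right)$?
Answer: $\frac{7108}{323} \approx 22.006$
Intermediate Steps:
$R{\left(V \right)} = \frac{9}{2}$ ($R{\left(V \right)} = 3 - - \frac{3}{2} = 3 + \frac{3}{2} = \frac{9}{2}$)
$P = -22$ ($P = 2 + 6 \left(-4\right) = 2 - 24 = -22$)
$f{\left(v \right)} = 161$ ($f{\left(v \right)} = 7 + \left(-2 - 5\right) \left(-22\right) = 7 - -154 = 7 + 154 = 161$)
$\frac{1}{f{\left(-4 \right)} + \left(R{\left(-1 \right)} - 4\right)} + 11 \left(3 - 1\right) = \frac{1}{161 + \left(\frac{9}{2} - 4\right)} + 11 \left(3 - 1\right) = \frac{1}{161 + \left(\frac{9}{2} - 4\right)} + 11 \cdot 2 = \frac{1}{161 + \frac{1}{2}} + 22 = \frac{1}{\frac{323}{2}} + 22 = \frac{2}{323} + 22 = \frac{7108}{323}$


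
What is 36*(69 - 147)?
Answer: -2808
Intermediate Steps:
36*(69 - 147) = 36*(-78) = -2808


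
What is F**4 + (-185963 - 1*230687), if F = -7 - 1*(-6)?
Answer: -416649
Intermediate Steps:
F = -1 (F = -7 + 6 = -1)
F**4 + (-185963 - 1*230687) = (-1)**4 + (-185963 - 1*230687) = 1 + (-185963 - 230687) = 1 - 416650 = -416649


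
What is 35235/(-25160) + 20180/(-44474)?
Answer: -5607487/3024232 ≈ -1.8542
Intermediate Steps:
35235/(-25160) + 20180/(-44474) = 35235*(-1/25160) + 20180*(-1/44474) = -7047/5032 - 10090/22237 = -5607487/3024232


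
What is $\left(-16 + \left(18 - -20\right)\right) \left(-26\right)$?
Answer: $-572$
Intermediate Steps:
$\left(-16 + \left(18 - -20\right)\right) \left(-26\right) = \left(-16 + \left(18 + 20\right)\right) \left(-26\right) = \left(-16 + 38\right) \left(-26\right) = 22 \left(-26\right) = -572$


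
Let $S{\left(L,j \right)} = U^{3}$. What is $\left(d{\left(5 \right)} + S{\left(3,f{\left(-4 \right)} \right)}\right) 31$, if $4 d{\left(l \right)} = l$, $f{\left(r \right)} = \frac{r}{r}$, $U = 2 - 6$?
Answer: $- \frac{7781}{4} \approx -1945.3$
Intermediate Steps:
$U = -4$ ($U = 2 - 6 = -4$)
$f{\left(r \right)} = 1$
$S{\left(L,j \right)} = -64$ ($S{\left(L,j \right)} = \left(-4\right)^{3} = -64$)
$d{\left(l \right)} = \frac{l}{4}$
$\left(d{\left(5 \right)} + S{\left(3,f{\left(-4 \right)} \right)}\right) 31 = \left(\frac{1}{4} \cdot 5 - 64\right) 31 = \left(\frac{5}{4} - 64\right) 31 = \left(- \frac{251}{4}\right) 31 = - \frac{7781}{4}$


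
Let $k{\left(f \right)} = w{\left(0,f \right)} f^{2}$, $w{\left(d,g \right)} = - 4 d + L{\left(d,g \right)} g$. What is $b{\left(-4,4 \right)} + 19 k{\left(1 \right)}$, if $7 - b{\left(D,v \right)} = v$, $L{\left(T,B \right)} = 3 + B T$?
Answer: $60$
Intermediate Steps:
$w{\left(d,g \right)} = - 4 d + g \left(3 + d g\right)$ ($w{\left(d,g \right)} = - 4 d + \left(3 + g d\right) g = - 4 d + \left(3 + d g\right) g = - 4 d + g \left(3 + d g\right)$)
$b{\left(D,v \right)} = 7 - v$
$k{\left(f \right)} = 3 f^{3}$ ($k{\left(f \right)} = \left(\left(-4\right) 0 + f \left(3 + 0 f\right)\right) f^{2} = \left(0 + f \left(3 + 0\right)\right) f^{2} = \left(0 + f 3\right) f^{2} = \left(0 + 3 f\right) f^{2} = 3 f f^{2} = 3 f^{3}$)
$b{\left(-4,4 \right)} + 19 k{\left(1 \right)} = \left(7 - 4\right) + 19 \cdot 3 \cdot 1^{3} = \left(7 - 4\right) + 19 \cdot 3 \cdot 1 = 3 + 19 \cdot 3 = 3 + 57 = 60$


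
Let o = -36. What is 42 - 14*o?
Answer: 546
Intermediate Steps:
42 - 14*o = 42 - 14*(-36) = 42 + 504 = 546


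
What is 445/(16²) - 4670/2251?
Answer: -193825/576256 ≈ -0.33635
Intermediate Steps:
445/(16²) - 4670/2251 = 445/256 - 4670*1/2251 = 445*(1/256) - 4670/2251 = 445/256 - 4670/2251 = -193825/576256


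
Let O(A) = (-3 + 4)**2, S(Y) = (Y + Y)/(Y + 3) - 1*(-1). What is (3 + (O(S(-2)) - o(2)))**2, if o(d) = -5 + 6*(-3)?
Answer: 729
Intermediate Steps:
o(d) = -23 (o(d) = -5 - 18 = -23)
S(Y) = 1 + 2*Y/(3 + Y) (S(Y) = (2*Y)/(3 + Y) + 1 = 2*Y/(3 + Y) + 1 = 1 + 2*Y/(3 + Y))
O(A) = 1 (O(A) = 1**2 = 1)
(3 + (O(S(-2)) - o(2)))**2 = (3 + (1 - 1*(-23)))**2 = (3 + (1 + 23))**2 = (3 + 24)**2 = 27**2 = 729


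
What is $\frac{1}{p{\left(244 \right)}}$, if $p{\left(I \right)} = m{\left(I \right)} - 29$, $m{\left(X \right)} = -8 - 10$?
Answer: $- \frac{1}{47} \approx -0.021277$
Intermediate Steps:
$m{\left(X \right)} = -18$
$p{\left(I \right)} = -47$ ($p{\left(I \right)} = -18 - 29 = -47$)
$\frac{1}{p{\left(244 \right)}} = \frac{1}{-47} = - \frac{1}{47}$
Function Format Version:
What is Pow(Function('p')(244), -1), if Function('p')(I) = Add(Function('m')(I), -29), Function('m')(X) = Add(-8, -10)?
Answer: Rational(-1, 47) ≈ -0.021277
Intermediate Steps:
Function('m')(X) = -18
Function('p')(I) = -47 (Function('p')(I) = Add(-18, -29) = -47)
Pow(Function('p')(244), -1) = Pow(-47, -1) = Rational(-1, 47)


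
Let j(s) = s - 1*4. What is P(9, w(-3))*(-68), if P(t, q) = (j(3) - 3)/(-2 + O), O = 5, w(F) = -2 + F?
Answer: 272/3 ≈ 90.667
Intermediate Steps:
j(s) = -4 + s (j(s) = s - 4 = -4 + s)
P(t, q) = -4/3 (P(t, q) = ((-4 + 3) - 3)/(-2 + 5) = (-1 - 3)/3 = -4*1/3 = -4/3)
P(9, w(-3))*(-68) = -4/3*(-68) = 272/3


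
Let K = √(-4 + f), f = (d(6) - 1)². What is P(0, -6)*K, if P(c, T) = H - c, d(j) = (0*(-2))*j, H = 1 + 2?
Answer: 3*I*√3 ≈ 5.1962*I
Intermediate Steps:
H = 3
d(j) = 0 (d(j) = 0*j = 0)
P(c, T) = 3 - c
f = 1 (f = (0 - 1)² = (-1)² = 1)
K = I*√3 (K = √(-4 + 1) = √(-3) = I*√3 ≈ 1.732*I)
P(0, -6)*K = (3 - 1*0)*(I*√3) = (3 + 0)*(I*√3) = 3*(I*√3) = 3*I*√3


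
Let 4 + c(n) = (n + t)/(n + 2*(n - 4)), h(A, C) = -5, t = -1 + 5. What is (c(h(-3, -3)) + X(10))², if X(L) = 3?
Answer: 484/529 ≈ 0.91493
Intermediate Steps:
t = 4
c(n) = -4 + (4 + n)/(-8 + 3*n) (c(n) = -4 + (n + 4)/(n + 2*(n - 4)) = -4 + (4 + n)/(n + 2*(-4 + n)) = -4 + (4 + n)/(n + (-8 + 2*n)) = -4 + (4 + n)/(-8 + 3*n))
(c(h(-3, -3)) + X(10))² = ((36 - 11*(-5))/(-8 + 3*(-5)) + 3)² = ((36 + 55)/(-8 - 15) + 3)² = (91/(-23) + 3)² = (-1/23*91 + 3)² = (-91/23 + 3)² = (-22/23)² = 484/529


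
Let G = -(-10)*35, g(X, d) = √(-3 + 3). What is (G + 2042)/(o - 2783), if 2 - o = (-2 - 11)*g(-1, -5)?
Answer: -2392/2781 ≈ -0.86012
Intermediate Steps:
g(X, d) = 0 (g(X, d) = √0 = 0)
o = 2 (o = 2 - (-2 - 11)*0 = 2 - (-13)*0 = 2 - 1*0 = 2 + 0 = 2)
G = 350 (G = -10*(-35) = 350)
(G + 2042)/(o - 2783) = (350 + 2042)/(2 - 2783) = 2392/(-2781) = 2392*(-1/2781) = -2392/2781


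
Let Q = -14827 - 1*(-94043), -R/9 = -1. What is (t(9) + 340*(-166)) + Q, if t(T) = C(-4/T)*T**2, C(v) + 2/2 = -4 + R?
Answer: 23100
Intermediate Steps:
R = 9 (R = -9*(-1) = 9)
Q = 79216 (Q = -14827 + 94043 = 79216)
C(v) = 4 (C(v) = -1 + (-4 + 9) = -1 + 5 = 4)
t(T) = 4*T**2
(t(9) + 340*(-166)) + Q = (4*9**2 + 340*(-166)) + 79216 = (4*81 - 56440) + 79216 = (324 - 56440) + 79216 = -56116 + 79216 = 23100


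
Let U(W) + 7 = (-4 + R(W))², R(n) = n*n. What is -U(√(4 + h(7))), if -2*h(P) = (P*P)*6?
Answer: -21602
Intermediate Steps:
h(P) = -3*P² (h(P) = -P*P*6/2 = -P²*6/2 = -3*P²)
R(n) = n²
U(W) = -7 + (-4 + W²)²
-U(√(4 + h(7))) = -(-7 + (-4 + (√(4 - 3*7²))²)²) = -(-7 + (-4 + (√(4 - 3*49))²)²) = -(-7 + (-4 + (√(4 - 147))²)²) = -(-7 + (-4 + (√(-143))²)²) = -(-7 + (-4 + (I*√143)²)²) = -(-7 + (-4 - 143)²) = -(-7 + (-147)²) = -(-7 + 21609) = -1*21602 = -21602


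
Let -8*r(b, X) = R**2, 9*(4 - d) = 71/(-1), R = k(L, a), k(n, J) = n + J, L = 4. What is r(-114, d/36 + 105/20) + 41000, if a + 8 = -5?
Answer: 327919/8 ≈ 40990.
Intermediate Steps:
a = -13 (a = -8 - 5 = -13)
k(n, J) = J + n
R = -9 (R = -13 + 4 = -9)
d = 107/9 (d = 4 - 71/(9*(-1)) = 4 - 71*(-1)/9 = 4 - 1/9*(-71) = 4 + 71/9 = 107/9 ≈ 11.889)
r(b, X) = -81/8 (r(b, X) = -1/8*(-9)**2 = -1/8*81 = -81/8)
r(-114, d/36 + 105/20) + 41000 = -81/8 + 41000 = 327919/8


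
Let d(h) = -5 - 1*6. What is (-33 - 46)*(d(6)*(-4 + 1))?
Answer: -2607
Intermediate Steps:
d(h) = -11 (d(h) = -5 - 6 = -11)
(-33 - 46)*(d(6)*(-4 + 1)) = (-33 - 46)*(-11*(-4 + 1)) = -(-869)*(-3) = -79*33 = -2607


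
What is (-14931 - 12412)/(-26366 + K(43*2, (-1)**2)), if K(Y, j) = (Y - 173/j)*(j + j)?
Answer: 27343/26540 ≈ 1.0303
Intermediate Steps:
K(Y, j) = 2*j*(Y - 173/j) (K(Y, j) = (Y - 173/j)*(2*j) = 2*j*(Y - 173/j))
(-14931 - 12412)/(-26366 + K(43*2, (-1)**2)) = (-14931 - 12412)/(-26366 + (-346 + 2*(43*2)*(-1)**2)) = -27343/(-26366 + (-346 + 2*86*1)) = -27343/(-26366 + (-346 + 172)) = -27343/(-26366 - 174) = -27343/(-26540) = -27343*(-1/26540) = 27343/26540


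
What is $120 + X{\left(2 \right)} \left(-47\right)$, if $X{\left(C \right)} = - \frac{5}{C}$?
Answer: $\frac{475}{2} \approx 237.5$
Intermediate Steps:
$120 + X{\left(2 \right)} \left(-47\right) = 120 + - \frac{5}{2} \left(-47\right) = 120 + \left(-5\right) \frac{1}{2} \left(-47\right) = 120 - - \frac{235}{2} = 120 + \frac{235}{2} = \frac{475}{2}$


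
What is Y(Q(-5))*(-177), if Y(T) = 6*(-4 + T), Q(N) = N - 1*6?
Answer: 15930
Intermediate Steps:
Q(N) = -6 + N (Q(N) = N - 6 = -6 + N)
Y(T) = -24 + 6*T
Y(Q(-5))*(-177) = (-24 + 6*(-6 - 5))*(-177) = (-24 + 6*(-11))*(-177) = (-24 - 66)*(-177) = -90*(-177) = 15930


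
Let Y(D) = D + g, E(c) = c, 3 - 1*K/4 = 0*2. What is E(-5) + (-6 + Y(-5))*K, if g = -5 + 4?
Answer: -149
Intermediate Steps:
K = 12 (K = 12 - 0*2 = 12 - 4*0 = 12 + 0 = 12)
g = -1
Y(D) = -1 + D (Y(D) = D - 1 = -1 + D)
E(-5) + (-6 + Y(-5))*K = -5 + (-6 + (-1 - 5))*12 = -5 + (-6 - 6)*12 = -5 - 12*12 = -5 - 144 = -149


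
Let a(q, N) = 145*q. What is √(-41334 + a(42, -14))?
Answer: 6*I*√979 ≈ 187.73*I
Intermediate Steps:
√(-41334 + a(42, -14)) = √(-41334 + 145*42) = √(-41334 + 6090) = √(-35244) = 6*I*√979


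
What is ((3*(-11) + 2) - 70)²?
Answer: 10201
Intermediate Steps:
((3*(-11) + 2) - 70)² = ((-33 + 2) - 70)² = (-31 - 70)² = (-101)² = 10201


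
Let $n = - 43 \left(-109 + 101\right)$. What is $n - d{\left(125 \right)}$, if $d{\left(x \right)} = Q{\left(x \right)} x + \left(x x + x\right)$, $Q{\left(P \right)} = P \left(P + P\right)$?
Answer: $-3921656$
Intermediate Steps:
$n = 344$ ($n = \left(-43\right) \left(-8\right) = 344$)
$Q{\left(P \right)} = 2 P^{2}$ ($Q{\left(P \right)} = P 2 P = 2 P^{2}$)
$d{\left(x \right)} = x + x^{2} + 2 x^{3}$ ($d{\left(x \right)} = 2 x^{2} x + \left(x x + x\right) = 2 x^{3} + \left(x^{2} + x\right) = 2 x^{3} + \left(x + x^{2}\right) = x + x^{2} + 2 x^{3}$)
$n - d{\left(125 \right)} = 344 - 125 \left(1 + 125 + 2 \cdot 125^{2}\right) = 344 - 125 \left(1 + 125 + 2 \cdot 15625\right) = 344 - 125 \left(1 + 125 + 31250\right) = 344 - 125 \cdot 31376 = 344 - 3922000 = -3921656$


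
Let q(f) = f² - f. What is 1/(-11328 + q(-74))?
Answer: -1/5778 ≈ -0.00017307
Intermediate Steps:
1/(-11328 + q(-74)) = 1/(-11328 - 74*(-1 - 74)) = 1/(-11328 - 74*(-75)) = 1/(-11328 + 5550) = 1/(-5778) = -1/5778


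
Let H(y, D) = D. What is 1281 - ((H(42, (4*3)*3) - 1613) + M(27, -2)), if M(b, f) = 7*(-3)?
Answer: 2879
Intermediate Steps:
M(b, f) = -21
1281 - ((H(42, (4*3)*3) - 1613) + M(27, -2)) = 1281 - (((4*3)*3 - 1613) - 21) = 1281 - ((12*3 - 1613) - 21) = 1281 - ((36 - 1613) - 21) = 1281 - (-1577 - 21) = 1281 - 1*(-1598) = 1281 + 1598 = 2879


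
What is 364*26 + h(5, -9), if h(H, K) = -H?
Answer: 9459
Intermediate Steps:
364*26 + h(5, -9) = 364*26 - 1*5 = 9464 - 5 = 9459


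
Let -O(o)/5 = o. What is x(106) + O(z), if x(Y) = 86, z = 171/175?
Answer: 2839/35 ≈ 81.114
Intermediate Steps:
z = 171/175 (z = 171*(1/175) = 171/175 ≈ 0.97714)
O(o) = -5*o
x(106) + O(z) = 86 - 5*171/175 = 86 - 171/35 = 2839/35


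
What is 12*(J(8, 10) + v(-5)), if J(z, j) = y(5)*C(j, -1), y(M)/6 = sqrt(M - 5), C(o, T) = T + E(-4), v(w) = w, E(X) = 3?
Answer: -60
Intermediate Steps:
C(o, T) = 3 + T (C(o, T) = T + 3 = 3 + T)
y(M) = 6*sqrt(-5 + M) (y(M) = 6*sqrt(M - 5) = 6*sqrt(-5 + M))
J(z, j) = 0 (J(z, j) = (6*sqrt(-5 + 5))*(3 - 1) = (6*sqrt(0))*2 = (6*0)*2 = 0*2 = 0)
12*(J(8, 10) + v(-5)) = 12*(0 - 5) = 12*(-5) = -60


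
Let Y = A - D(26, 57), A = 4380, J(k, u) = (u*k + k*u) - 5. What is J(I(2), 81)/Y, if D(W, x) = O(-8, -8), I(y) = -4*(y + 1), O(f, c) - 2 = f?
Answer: -1949/4386 ≈ -0.44437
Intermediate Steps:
O(f, c) = 2 + f
I(y) = -4 - 4*y (I(y) = -4*(1 + y) = -4 - 4*y)
J(k, u) = -5 + 2*k*u (J(k, u) = (k*u + k*u) - 5 = 2*k*u - 5 = -5 + 2*k*u)
D(W, x) = -6 (D(W, x) = 2 - 8 = -6)
Y = 4386 (Y = 4380 - 1*(-6) = 4380 + 6 = 4386)
J(I(2), 81)/Y = (-5 + 2*(-4 - 4*2)*81)/4386 = (-5 + 2*(-4 - 8)*81)*(1/4386) = (-5 + 2*(-12)*81)*(1/4386) = (-5 - 1944)*(1/4386) = -1949*1/4386 = -1949/4386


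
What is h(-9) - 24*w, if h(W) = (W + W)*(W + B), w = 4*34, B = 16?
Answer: -3390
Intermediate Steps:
w = 136
h(W) = 2*W*(16 + W) (h(W) = (W + W)*(W + 16) = (2*W)*(16 + W) = 2*W*(16 + W))
h(-9) - 24*w = 2*(-9)*(16 - 9) - 24*136 = 2*(-9)*7 - 3264 = -126 - 3264 = -3390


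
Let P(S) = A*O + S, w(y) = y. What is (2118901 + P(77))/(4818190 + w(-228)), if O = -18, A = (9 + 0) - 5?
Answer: 1059453/2408981 ≈ 0.43979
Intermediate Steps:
A = 4 (A = 9 - 5 = 4)
P(S) = -72 + S (P(S) = 4*(-18) + S = -72 + S)
(2118901 + P(77))/(4818190 + w(-228)) = (2118901 + (-72 + 77))/(4818190 - 228) = (2118901 + 5)/4817962 = 2118906*(1/4817962) = 1059453/2408981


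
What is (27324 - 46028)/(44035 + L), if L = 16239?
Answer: -9352/30137 ≈ -0.31032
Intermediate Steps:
(27324 - 46028)/(44035 + L) = (27324 - 46028)/(44035 + 16239) = -18704/60274 = -18704*1/60274 = -9352/30137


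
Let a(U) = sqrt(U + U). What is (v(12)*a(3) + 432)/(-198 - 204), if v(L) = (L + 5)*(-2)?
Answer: -72/67 + 17*sqrt(6)/201 ≈ -0.86746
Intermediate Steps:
v(L) = -10 - 2*L (v(L) = (5 + L)*(-2) = -10 - 2*L)
a(U) = sqrt(2)*sqrt(U) (a(U) = sqrt(2*U) = sqrt(2)*sqrt(U))
(v(12)*a(3) + 432)/(-198 - 204) = ((-10 - 2*12)*(sqrt(2)*sqrt(3)) + 432)/(-198 - 204) = ((-10 - 24)*sqrt(6) + 432)/(-402) = (-34*sqrt(6) + 432)*(-1/402) = (432 - 34*sqrt(6))*(-1/402) = -72/67 + 17*sqrt(6)/201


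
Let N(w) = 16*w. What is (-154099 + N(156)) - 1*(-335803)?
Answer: 184200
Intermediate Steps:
(-154099 + N(156)) - 1*(-335803) = (-154099 + 16*156) - 1*(-335803) = (-154099 + 2496) + 335803 = -151603 + 335803 = 184200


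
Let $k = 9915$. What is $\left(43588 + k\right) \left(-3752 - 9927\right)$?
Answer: $-731867537$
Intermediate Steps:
$\left(43588 + k\right) \left(-3752 - 9927\right) = \left(43588 + 9915\right) \left(-3752 - 9927\right) = 53503 \left(-13679\right) = -731867537$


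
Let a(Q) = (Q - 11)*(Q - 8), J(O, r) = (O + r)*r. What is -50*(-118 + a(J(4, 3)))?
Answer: -600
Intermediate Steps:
J(O, r) = r*(O + r)
a(Q) = (-11 + Q)*(-8 + Q)
-50*(-118 + a(J(4, 3))) = -50*(-118 + (88 + (3*(4 + 3))**2 - 57*(4 + 3))) = -50*(-118 + (88 + (3*7)**2 - 57*7)) = -50*(-118 + (88 + 21**2 - 19*21)) = -50*(-118 + (88 + 441 - 399)) = -50*(-118 + 130) = -50*12 = -600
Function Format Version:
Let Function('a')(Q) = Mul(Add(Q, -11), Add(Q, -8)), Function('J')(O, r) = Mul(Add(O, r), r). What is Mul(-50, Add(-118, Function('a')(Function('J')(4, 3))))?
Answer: -600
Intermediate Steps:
Function('J')(O, r) = Mul(r, Add(O, r))
Function('a')(Q) = Mul(Add(-11, Q), Add(-8, Q))
Mul(-50, Add(-118, Function('a')(Function('J')(4, 3)))) = Mul(-50, Add(-118, Add(88, Pow(Mul(3, Add(4, 3)), 2), Mul(-19, Mul(3, Add(4, 3)))))) = Mul(-50, Add(-118, Add(88, Pow(Mul(3, 7), 2), Mul(-19, Mul(3, 7))))) = Mul(-50, Add(-118, Add(88, Pow(21, 2), Mul(-19, 21)))) = Mul(-50, Add(-118, Add(88, 441, -399))) = Mul(-50, Add(-118, 130)) = Mul(-50, 12) = -600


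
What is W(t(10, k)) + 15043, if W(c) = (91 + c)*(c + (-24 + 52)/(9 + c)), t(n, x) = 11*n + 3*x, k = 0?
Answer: 632405/17 ≈ 37200.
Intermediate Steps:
t(n, x) = 3*x + 11*n
W(c) = (91 + c)*(c + 28/(9 + c))
W(t(10, k)) + 15043 = (2548 + (3*0 + 11*10)**3 + 100*(3*0 + 11*10)**2 + 847*(3*0 + 11*10))/(9 + (3*0 + 11*10)) + 15043 = (2548 + (0 + 110)**3 + 100*(0 + 110)**2 + 847*(0 + 110))/(9 + (0 + 110)) + 15043 = (2548 + 110**3 + 100*110**2 + 847*110)/(9 + 110) + 15043 = (2548 + 1331000 + 100*12100 + 93170)/119 + 15043 = (2548 + 1331000 + 1210000 + 93170)/119 + 15043 = (1/119)*2636718 + 15043 = 376674/17 + 15043 = 632405/17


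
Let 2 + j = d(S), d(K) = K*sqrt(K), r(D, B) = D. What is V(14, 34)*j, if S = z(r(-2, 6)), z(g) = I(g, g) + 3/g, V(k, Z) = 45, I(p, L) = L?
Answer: -90 - 315*I*sqrt(14)/4 ≈ -90.0 - 294.66*I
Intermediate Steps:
z(g) = g + 3/g
S = -7/2 (S = -2 + 3/(-2) = -2 + 3*(-1/2) = -2 - 3/2 = -7/2 ≈ -3.5000)
d(K) = K**(3/2)
j = -2 - 7*I*sqrt(14)/4 (j = -2 + (-7/2)**(3/2) = -2 - 7*I*sqrt(14)/4 ≈ -2.0 - 6.5479*I)
V(14, 34)*j = 45*(-2 - 7*I*sqrt(14)/4) = -90 - 315*I*sqrt(14)/4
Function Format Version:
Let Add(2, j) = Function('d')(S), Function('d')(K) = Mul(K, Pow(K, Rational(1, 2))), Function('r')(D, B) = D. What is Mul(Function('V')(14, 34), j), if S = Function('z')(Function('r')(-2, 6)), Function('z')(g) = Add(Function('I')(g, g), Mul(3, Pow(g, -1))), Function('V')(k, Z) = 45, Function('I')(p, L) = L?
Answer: Add(-90, Mul(Rational(-315, 4), I, Pow(14, Rational(1, 2)))) ≈ Add(-90.000, Mul(-294.66, I))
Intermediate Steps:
Function('z')(g) = Add(g, Mul(3, Pow(g, -1)))
S = Rational(-7, 2) (S = Add(-2, Mul(3, Pow(-2, -1))) = Add(-2, Mul(3, Rational(-1, 2))) = Add(-2, Rational(-3, 2)) = Rational(-7, 2) ≈ -3.5000)
Function('d')(K) = Pow(K, Rational(3, 2))
j = Add(-2, Mul(Rational(-7, 4), I, Pow(14, Rational(1, 2)))) (j = Add(-2, Pow(Rational(-7, 2), Rational(3, 2))) = Add(-2, Mul(Rational(-7, 4), I, Pow(14, Rational(1, 2)))) ≈ Add(-2.0000, Mul(-6.5479, I)))
Mul(Function('V')(14, 34), j) = Mul(45, Add(-2, Mul(Rational(-7, 4), I, Pow(14, Rational(1, 2))))) = Add(-90, Mul(Rational(-315, 4), I, Pow(14, Rational(1, 2))))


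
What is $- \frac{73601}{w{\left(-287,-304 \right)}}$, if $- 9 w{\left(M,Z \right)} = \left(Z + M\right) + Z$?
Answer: $- \frac{662409}{895} \approx -740.12$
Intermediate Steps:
$w{\left(M,Z \right)} = - \frac{2 Z}{9} - \frac{M}{9}$ ($w{\left(M,Z \right)} = - \frac{\left(Z + M\right) + Z}{9} = - \frac{\left(M + Z\right) + Z}{9} = - \frac{M + 2 Z}{9} = - \frac{2 Z}{9} - \frac{M}{9}$)
$- \frac{73601}{w{\left(-287,-304 \right)}} = - \frac{73601}{\left(- \frac{2}{9}\right) \left(-304\right) - - \frac{287}{9}} = - \frac{73601}{\frac{608}{9} + \frac{287}{9}} = - \frac{73601}{\frac{895}{9}} = \left(-73601\right) \frac{9}{895} = - \frac{662409}{895}$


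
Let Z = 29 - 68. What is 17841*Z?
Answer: -695799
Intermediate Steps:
Z = -39
17841*Z = 17841*(-39) = -695799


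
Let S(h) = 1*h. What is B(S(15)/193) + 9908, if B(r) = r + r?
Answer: 1912274/193 ≈ 9908.2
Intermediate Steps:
S(h) = h
B(r) = 2*r
B(S(15)/193) + 9908 = 2*(15/193) + 9908 = 30/193 + 9908 = 1912274/193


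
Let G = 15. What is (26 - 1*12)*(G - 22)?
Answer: -98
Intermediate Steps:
(26 - 1*12)*(G - 22) = (26 - 1*12)*(15 - 22) = (26 - 12)*(-7) = 14*(-7) = -98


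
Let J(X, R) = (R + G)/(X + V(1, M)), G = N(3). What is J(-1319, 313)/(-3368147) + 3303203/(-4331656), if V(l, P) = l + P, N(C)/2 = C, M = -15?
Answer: -511397279088441/670620999903064 ≈ -0.76257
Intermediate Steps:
N(C) = 2*C
V(l, P) = P + l
G = 6 (G = 2*3 = 6)
J(X, R) = (6 + R)/(-14 + X) (J(X, R) = (R + 6)/(X + (-15 + 1)) = (6 + R)/(X - 14) = (6 + R)/(-14 + X))
J(-1319, 313)/(-3368147) + 3303203/(-4331656) = ((6 + 313)/(-14 - 1319))/(-3368147) + 3303203/(-4331656) = (319/(-1333))*(-1/3368147) + 3303203*(-1/4331656) = -1/1333*319*(-1/3368147) - 3303203/4331656 = -319/1333*(-1/3368147) - 3303203/4331656 = 11/154818619 - 3303203/4331656 = -511397279088441/670620999903064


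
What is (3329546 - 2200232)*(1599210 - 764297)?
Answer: 942878939682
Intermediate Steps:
(3329546 - 2200232)*(1599210 - 764297) = 1129314*834913 = 942878939682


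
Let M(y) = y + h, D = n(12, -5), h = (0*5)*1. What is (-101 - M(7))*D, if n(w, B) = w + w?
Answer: -2592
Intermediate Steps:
n(w, B) = 2*w
h = 0 (h = 0*1 = 0)
D = 24 (D = 2*12 = 24)
M(y) = y (M(y) = y + 0 = y)
(-101 - M(7))*D = (-101 - 1*7)*24 = (-101 - 7)*24 = -108*24 = -2592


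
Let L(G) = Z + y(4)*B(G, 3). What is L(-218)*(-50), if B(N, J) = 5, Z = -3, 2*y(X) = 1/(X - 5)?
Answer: 275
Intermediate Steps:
y(X) = 1/(2*(-5 + X)) (y(X) = 1/(2*(X - 5)) = 1/(2*(-5 + X)))
L(G) = -11/2 (L(G) = -3 + (1/(2*(-5 + 4)))*5 = -3 + ((½)/(-1))*5 = -3 + ((½)*(-1))*5 = -3 - ½*5 = -3 - 5/2 = -11/2)
L(-218)*(-50) = -11/2*(-50) = 275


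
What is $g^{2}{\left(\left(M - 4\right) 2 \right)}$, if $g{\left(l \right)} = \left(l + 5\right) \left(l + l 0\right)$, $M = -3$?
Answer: $15876$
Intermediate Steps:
$g{\left(l \right)} = l \left(5 + l\right)$ ($g{\left(l \right)} = \left(5 + l\right) \left(l + 0\right) = \left(5 + l\right) l = l \left(5 + l\right)$)
$g^{2}{\left(\left(M - 4\right) 2 \right)} = \left(\left(-3 - 4\right) 2 \left(5 + \left(-3 - 4\right) 2\right)\right)^{2} = \left(\left(-7\right) 2 \left(5 - 14\right)\right)^{2} = \left(- 14 \left(5 - 14\right)\right)^{2} = \left(\left(-14\right) \left(-9\right)\right)^{2} = 126^{2} = 15876$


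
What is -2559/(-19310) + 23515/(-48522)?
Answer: -82476713/234239955 ≈ -0.35210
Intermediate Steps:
-2559/(-19310) + 23515/(-48522) = -2559*(-1/19310) + 23515*(-1/48522) = 2559/19310 - 23515/48522 = -82476713/234239955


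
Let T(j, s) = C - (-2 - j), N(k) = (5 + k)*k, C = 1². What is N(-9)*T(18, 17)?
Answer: 756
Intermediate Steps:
C = 1
N(k) = k*(5 + k)
T(j, s) = 3 + j (T(j, s) = 1 - (-2 - j) = 1 + (2 + j) = 3 + j)
N(-9)*T(18, 17) = (-9*(5 - 9))*(3 + 18) = -9*(-4)*21 = 36*21 = 756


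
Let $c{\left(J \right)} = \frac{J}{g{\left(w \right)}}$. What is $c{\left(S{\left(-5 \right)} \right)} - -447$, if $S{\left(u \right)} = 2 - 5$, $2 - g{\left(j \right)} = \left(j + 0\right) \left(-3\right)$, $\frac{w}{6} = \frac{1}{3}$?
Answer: $\frac{3573}{8} \approx 446.63$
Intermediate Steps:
$w = 2$ ($w = \frac{6}{3} = 6 \cdot \frac{1}{3} = 2$)
$g{\left(j \right)} = 2 + 3 j$ ($g{\left(j \right)} = 2 - \left(j + 0\right) \left(-3\right) = 2 - j \left(-3\right) = 2 - - 3 j = 2 + 3 j$)
$S{\left(u \right)} = -3$ ($S{\left(u \right)} = 2 - 5 = -3$)
$c{\left(J \right)} = \frac{J}{8}$ ($c{\left(J \right)} = \frac{J}{2 + 3 \cdot 2} = \frac{J}{2 + 6} = \frac{J}{8}$)
$c{\left(S{\left(-5 \right)} \right)} - -447 = \frac{1}{8} \left(-3\right) - -447 = - \frac{3}{8} + 447 = \frac{3573}{8}$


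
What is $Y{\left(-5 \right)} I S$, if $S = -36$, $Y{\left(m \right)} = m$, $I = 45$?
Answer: $8100$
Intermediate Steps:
$Y{\left(-5 \right)} I S = \left(-5\right) 45 \left(-36\right) = \left(-225\right) \left(-36\right) = 8100$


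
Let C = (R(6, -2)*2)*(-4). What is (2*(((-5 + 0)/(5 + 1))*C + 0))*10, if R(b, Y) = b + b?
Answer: 1600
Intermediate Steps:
R(b, Y) = 2*b
C = -96 (C = ((2*6)*2)*(-4) = (12*2)*(-4) = 24*(-4) = -96)
(2*(((-5 + 0)/(5 + 1))*C + 0))*10 = (2*(((-5 + 0)/(5 + 1))*(-96) + 0))*10 = (2*(-5/6*(-96) + 0))*10 = (2*(-5*⅙*(-96) + 0))*10 = (2*(-⅚*(-96) + 0))*10 = (2*(80 + 0))*10 = (2*80)*10 = 160*10 = 1600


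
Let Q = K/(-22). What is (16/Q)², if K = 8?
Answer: 1936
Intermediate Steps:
Q = -4/11 (Q = 8/(-22) = 8*(-1/22) = -4/11 ≈ -0.36364)
(16/Q)² = (16/(-4/11))² = (16*(-11/4))² = (-44)² = 1936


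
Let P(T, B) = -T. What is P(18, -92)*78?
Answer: -1404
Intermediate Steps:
P(18, -92)*78 = -1*18*78 = -18*78 = -1404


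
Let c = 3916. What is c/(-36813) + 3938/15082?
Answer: 42954241/277606833 ≈ 0.15473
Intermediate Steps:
c/(-36813) + 3938/15082 = 3916/(-36813) + 3938/15082 = 3916*(-1/36813) + 3938*(1/15082) = -3916/36813 + 1969/7541 = 42954241/277606833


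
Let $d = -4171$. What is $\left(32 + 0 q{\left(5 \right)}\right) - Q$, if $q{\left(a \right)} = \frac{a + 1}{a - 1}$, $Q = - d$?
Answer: $-4139$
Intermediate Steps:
$Q = 4171$ ($Q = \left(-1\right) \left(-4171\right) = 4171$)
$q{\left(a \right)} = \frac{1 + a}{-1 + a}$
$\left(32 + 0 q{\left(5 \right)}\right) - Q = \left(32 + 0 \frac{1 + 5}{-1 + 5}\right) - 4171 = \left(32 + 0 \cdot \frac{1}{4} \cdot 6\right) - 4171 = \left(32 + 0 \cdot \frac{3}{2}\right) - 4171 = \left(32 + 0\right) - 4171 = 32 - 4171 = -4139$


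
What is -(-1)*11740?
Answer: 11740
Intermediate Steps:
-(-1)*11740 = -1*(-11740) = 11740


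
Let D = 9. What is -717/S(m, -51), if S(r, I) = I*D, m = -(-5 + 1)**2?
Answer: 239/153 ≈ 1.5621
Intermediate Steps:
m = -16 (m = -1*(-4)**2 = -1*16 = -16)
S(r, I) = 9*I (S(r, I) = I*9 = 9*I)
-717/S(m, -51) = -717/(9*(-51)) = -717/(-459) = -717*(-1/459) = 239/153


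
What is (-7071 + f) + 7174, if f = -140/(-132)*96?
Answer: 2253/11 ≈ 204.82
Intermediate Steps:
f = 1120/11 (f = -140*(-1/132)*96 = (35/33)*96 = 1120/11 ≈ 101.82)
(-7071 + f) + 7174 = (-7071 + 1120/11) + 7174 = -76661/11 + 7174 = 2253/11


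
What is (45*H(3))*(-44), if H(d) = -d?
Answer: 5940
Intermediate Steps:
(45*H(3))*(-44) = (45*(-1*3))*(-44) = (45*(-3))*(-44) = -135*(-44) = 5940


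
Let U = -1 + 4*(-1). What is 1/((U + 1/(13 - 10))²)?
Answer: 9/196 ≈ 0.045918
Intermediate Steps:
U = -5 (U = -1 - 4 = -5)
1/((U + 1/(13 - 10))²) = 1/((-5 + 1/(13 - 10))²) = 1/((-5 + 1/3)²) = 1/((-5 + ⅓)²) = 1/((-14/3)²) = 1/(196/9) = 9/196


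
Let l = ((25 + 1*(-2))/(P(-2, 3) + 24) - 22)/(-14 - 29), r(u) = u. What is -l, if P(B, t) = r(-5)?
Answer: -395/817 ≈ -0.48348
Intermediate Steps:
P(B, t) = -5
l = 395/817 (l = ((25 + 1*(-2))/(-5 + 24) - 22)/(-14 - 29) = ((25 - 2)/19 - 22)/(-43) = (23*(1/19) - 22)*(-1/43) = (23/19 - 22)*(-1/43) = -395/19*(-1/43) = 395/817 ≈ 0.48348)
-l = -1*395/817 = -395/817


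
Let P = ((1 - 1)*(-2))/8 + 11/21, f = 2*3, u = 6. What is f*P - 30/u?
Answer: -13/7 ≈ -1.8571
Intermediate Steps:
f = 6
P = 11/21 (P = (0*(-2))*(⅛) + 11*(1/21) = 0*(⅛) + 11/21 = 0 + 11/21 = 11/21 ≈ 0.52381)
f*P - 30/u = 6*(11/21) - 30/6 = 22/7 - 30*⅙ = 22/7 - 5 = -13/7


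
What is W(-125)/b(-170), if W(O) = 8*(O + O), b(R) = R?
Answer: 200/17 ≈ 11.765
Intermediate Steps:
W(O) = 16*O (W(O) = 8*(2*O) = 16*O)
W(-125)/b(-170) = (16*(-125))/(-170) = -2000*(-1/170) = 200/17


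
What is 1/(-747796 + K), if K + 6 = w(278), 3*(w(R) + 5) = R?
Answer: -3/2243143 ≈ -1.3374e-6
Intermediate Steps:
w(R) = -5 + R/3
K = 245/3 (K = -6 + (-5 + (⅓)*278) = -6 + (-5 + 278/3) = -6 + 263/3 = 245/3 ≈ 81.667)
1/(-747796 + K) = 1/(-747796 + 245/3) = 1/(-2243143/3) = -3/2243143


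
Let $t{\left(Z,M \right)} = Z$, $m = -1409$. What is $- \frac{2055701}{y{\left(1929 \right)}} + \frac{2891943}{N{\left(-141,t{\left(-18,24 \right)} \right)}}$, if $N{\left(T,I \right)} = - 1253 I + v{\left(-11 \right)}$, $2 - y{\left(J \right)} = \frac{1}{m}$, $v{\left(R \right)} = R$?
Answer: $- \frac{65287257321670}{63548717} \approx -1.0274 \cdot 10^{6}$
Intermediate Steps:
$y{\left(J \right)} = \frac{2819}{1409}$ ($y{\left(J \right)} = 2 - \frac{1}{-1409} = 2 - - \frac{1}{1409} = 2 + \frac{1}{1409} = \frac{2819}{1409}$)
$N{\left(T,I \right)} = -11 - 1253 I$ ($N{\left(T,I \right)} = - 1253 I - 11 = -11 - 1253 I$)
$- \frac{2055701}{y{\left(1929 \right)}} + \frac{2891943}{N{\left(-141,t{\left(-18,24 \right)} \right)}} = - \frac{2055701}{\frac{2819}{1409}} + \frac{2891943}{-11 - -22554} = \left(-2055701\right) \frac{1409}{2819} + \frac{2891943}{-11 + 22554} = - \frac{2896482709}{2819} + \frac{2891943}{22543} = - \frac{65287257321670}{63548717}$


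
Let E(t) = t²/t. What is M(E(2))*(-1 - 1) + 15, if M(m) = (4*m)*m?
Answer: -17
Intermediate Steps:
E(t) = t
M(m) = 4*m²
M(E(2))*(-1 - 1) + 15 = (4*2²)*(-1 - 1) + 15 = (4*4)*(-2) + 15 = 16*(-2) + 15 = -32 + 15 = -17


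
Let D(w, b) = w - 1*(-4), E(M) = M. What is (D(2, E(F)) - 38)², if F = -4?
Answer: 1024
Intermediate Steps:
D(w, b) = 4 + w (D(w, b) = w + 4 = 4 + w)
(D(2, E(F)) - 38)² = ((4 + 2) - 38)² = (6 - 38)² = (-32)² = 1024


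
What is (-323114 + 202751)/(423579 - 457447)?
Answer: 120363/33868 ≈ 3.5539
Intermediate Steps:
(-323114 + 202751)/(423579 - 457447) = -120363/(-33868) = -120363*(-1/33868) = 120363/33868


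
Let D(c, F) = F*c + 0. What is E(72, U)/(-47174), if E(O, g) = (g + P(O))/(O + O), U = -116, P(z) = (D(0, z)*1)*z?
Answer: 29/1698264 ≈ 1.7076e-5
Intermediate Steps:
D(c, F) = F*c
P(z) = 0 (P(z) = ((z*0)*1)*z = (0*1)*z = 0*z = 0)
E(O, g) = g/(2*O) (E(O, g) = (g + 0)/(O + O) = g/((2*O)) = g*(1/(2*O)) = g/(2*O))
E(72, U)/(-47174) = ((½)*(-116)/72)/(-47174) = ((½)*(-116)*(1/72))*(-1/47174) = -29/36*(-1/47174) = 29/1698264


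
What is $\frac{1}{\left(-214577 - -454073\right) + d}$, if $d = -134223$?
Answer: $\frac{1}{105273} \approx 9.4991 \cdot 10^{-6}$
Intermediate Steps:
$\frac{1}{\left(-214577 - -454073\right) + d} = \frac{1}{\left(-214577 - -454073\right) - 134223} = \frac{1}{\left(-214577 + 454073\right) - 134223} = \frac{1}{239496 - 134223} = \frac{1}{105273}$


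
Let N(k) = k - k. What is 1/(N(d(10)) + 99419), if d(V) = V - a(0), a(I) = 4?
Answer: 1/99419 ≈ 1.0058e-5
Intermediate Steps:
d(V) = -4 + V (d(V) = V - 1*4 = V - 4 = -4 + V)
N(k) = 0
1/(N(d(10)) + 99419) = 1/(0 + 99419) = 1/99419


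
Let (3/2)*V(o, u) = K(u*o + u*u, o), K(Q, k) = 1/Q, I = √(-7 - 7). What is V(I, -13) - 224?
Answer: -122974/549 + 2*I*√14/7137 ≈ -224.0 + 0.0010485*I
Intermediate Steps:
I = I*√14 (I = √(-14) = I*√14 ≈ 3.7417*I)
V(o, u) = 2/(3*(u² + o*u)) (V(o, u) = 2/(3*(u*o + u*u)) = 2/(3*(o*u + u²)) = 2/(3*(u² + o*u)))
V(I, -13) - 224 = (⅔)/(-13*(I*√14 - 13)) - 224 = (⅔)*(-1/13)/(-13 + I*√14) - 224 = -2/(39*(-13 + I*√14)) - 224 = -224 - 2/(39*(-13 + I*√14))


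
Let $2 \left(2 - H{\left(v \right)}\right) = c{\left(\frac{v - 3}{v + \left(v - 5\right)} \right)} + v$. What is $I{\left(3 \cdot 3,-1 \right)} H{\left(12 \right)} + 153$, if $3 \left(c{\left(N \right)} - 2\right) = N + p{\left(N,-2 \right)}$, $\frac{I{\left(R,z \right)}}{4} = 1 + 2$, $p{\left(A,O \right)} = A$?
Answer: $\frac{1731}{19} \approx 91.105$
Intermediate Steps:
$I{\left(R,z \right)} = 12$ ($I{\left(R,z \right)} = 4 \left(1 + 2\right) = 4 \cdot 3 = 12$)
$c{\left(N \right)} = 2 + \frac{2 N}{3}$ ($c{\left(N \right)} = 2 + \frac{N + N}{3} = 2 + \frac{2 N}{3}$)
$H{\left(v \right)} = 1 - \frac{v}{2} - \frac{-3 + v}{3 \left(-5 + 2 v\right)}$ ($H{\left(v \right)} = 2 - \frac{\left(2 + \frac{2 \frac{v - 3}{v + \left(v - 5\right)}}{3}\right) + v}{2} = 2 - \frac{\left(2 + \frac{2 \frac{-3 + v}{v + \left(-5 + v\right)}}{3}\right) + v}{2} = 2 - \frac{\left(2 + \frac{2 \frac{-3 + v}{-5 + 2 v}}{3}\right) + v}{2} = 2 - \frac{\left(2 + \frac{2 \left(-3 + v\right)}{3 \left(-5 + 2 v\right)}\right) + v}{2} = 2 - \frac{2 + v + \frac{2 \left(-3 + v\right)}{3 \left(-5 + 2 v\right)}}{2} = 2 - \left(1 + \frac{v}{2} + \frac{-3 + v}{3 \left(-5 + 2 v\right)}\right) = 1 - \frac{v}{2} - \frac{-3 + v}{3 \left(-5 + 2 v\right)}$)
$I{\left(3 \cdot 3,-1 \right)} H{\left(12 \right)} + 153 = 12 \frac{-24 - 6 \cdot 12^{2} + 25 \cdot 12}{6 \left(-5 + 2 \cdot 12\right)} + 153 = 12 \frac{-24 - 864 + 300}{6 \left(-5 + 24\right)} + 153 = 12 \frac{-24 - 864 + 300}{6 \cdot 19} + 153 = 12 \cdot \frac{1}{6} \cdot \frac{1}{19} \left(-588\right) + 153 = 12 \left(- \frac{98}{19}\right) + 153 = - \frac{1176}{19} + 153 = \frac{1731}{19}$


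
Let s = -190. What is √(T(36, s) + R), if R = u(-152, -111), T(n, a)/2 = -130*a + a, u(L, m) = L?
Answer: 2*√12217 ≈ 221.06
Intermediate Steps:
T(n, a) = -258*a (T(n, a) = 2*(-130*a + a) = 2*(-129*a) = -258*a)
R = -152
√(T(36, s) + R) = √(-258*(-190) - 152) = √(49020 - 152) = √48868 = 2*√12217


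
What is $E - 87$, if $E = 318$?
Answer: $231$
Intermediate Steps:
$E - 87 = 318 - 87 = 231$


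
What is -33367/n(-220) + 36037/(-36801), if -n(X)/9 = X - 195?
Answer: -151393018/15272415 ≈ -9.9128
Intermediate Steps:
n(X) = 1755 - 9*X (n(X) = -9*(X - 195) = -9*(-195 + X) = 1755 - 9*X)
-33367/n(-220) + 36037/(-36801) = -33367/(1755 - 9*(-220)) + 36037/(-36801) = -33367/(1755 + 1980) + 36037*(-1/36801) = -33367/3735 - 36037/36801 = -151393018/15272415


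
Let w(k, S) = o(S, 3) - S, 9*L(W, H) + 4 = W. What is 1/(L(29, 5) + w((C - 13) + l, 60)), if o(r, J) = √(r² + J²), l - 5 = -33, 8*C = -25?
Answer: 4635/27104 + 243*√401/27104 ≈ 0.35054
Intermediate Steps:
C = -25/8 (C = (⅛)*(-25) = -25/8 ≈ -3.1250)
L(W, H) = -4/9 + W/9
l = -28 (l = 5 - 33 = -28)
o(r, J) = √(J² + r²)
w(k, S) = √(9 + S²) - S (w(k, S) = √(3² + S²) - S = √(9 + S²) - S)
1/(L(29, 5) + w((C - 13) + l, 60)) = 1/((-4/9 + (⅑)*29) + (√(9 + 60²) - 1*60)) = 1/((-4/9 + 29/9) + (√(9 + 3600) - 60)) = 1/(25/9 + (√3609 - 60)) = 1/(25/9 + (3*√401 - 60)) = 1/(25/9 + (-60 + 3*√401)) = 1/(-515/9 + 3*√401)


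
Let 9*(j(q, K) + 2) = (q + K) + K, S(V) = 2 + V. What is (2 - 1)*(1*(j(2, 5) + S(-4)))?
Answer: -8/3 ≈ -2.6667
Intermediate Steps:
j(q, K) = -2 + q/9 + 2*K/9 (j(q, K) = -2 + ((q + K) + K)/9 = -2 + ((K + q) + K)/9 = -2 + (q + 2*K)/9 = -2 + (q/9 + 2*K/9) = -2 + q/9 + 2*K/9)
(2 - 1)*(1*(j(2, 5) + S(-4))) = (2 - 1)*(1*((-2 + (⅑)*2 + (2/9)*5) + (2 - 4))) = 1*(1*((-2 + 2/9 + 10/9) - 2)) = 1*(1*(-⅔ - 2)) = 1*(1*(-8/3)) = 1*(-8/3) = -8/3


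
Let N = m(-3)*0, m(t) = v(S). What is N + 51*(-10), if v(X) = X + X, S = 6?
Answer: -510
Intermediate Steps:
v(X) = 2*X
m(t) = 12 (m(t) = 2*6 = 12)
N = 0 (N = 12*0 = 0)
N + 51*(-10) = 0 + 51*(-10) = 0 - 510 = -510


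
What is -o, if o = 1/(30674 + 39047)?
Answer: -1/69721 ≈ -1.4343e-5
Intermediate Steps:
o = 1/69721 ≈ 1.4343e-5
-o = -1*1/69721 = -1/69721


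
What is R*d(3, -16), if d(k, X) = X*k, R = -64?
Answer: 3072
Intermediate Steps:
R*d(3, -16) = -(-1024)*3 = -64*(-48) = 3072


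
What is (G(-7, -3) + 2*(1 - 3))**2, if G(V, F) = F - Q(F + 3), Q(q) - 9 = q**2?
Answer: 256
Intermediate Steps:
Q(q) = 9 + q**2
G(V, F) = -9 + F - (3 + F)**2 (G(V, F) = F - (9 + (F + 3)**2) = F - (9 + (3 + F)**2) = F + (-9 - (3 + F)**2) = -9 + F - (3 + F)**2)
(G(-7, -3) + 2*(1 - 3))**2 = ((-9 - 3 - (3 - 3)**2) + 2*(1 - 3))**2 = ((-9 - 3 - 1*0**2) + 2*(-2))**2 = ((-9 - 3 - 1*0) - 4)**2 = ((-9 - 3 + 0) - 4)**2 = (-12 - 4)**2 = (-16)**2 = 256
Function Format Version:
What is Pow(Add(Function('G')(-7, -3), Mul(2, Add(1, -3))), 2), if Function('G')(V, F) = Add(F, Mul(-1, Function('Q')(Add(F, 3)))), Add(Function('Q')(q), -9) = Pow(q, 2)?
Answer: 256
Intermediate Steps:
Function('Q')(q) = Add(9, Pow(q, 2))
Function('G')(V, F) = Add(-9, F, Mul(-1, Pow(Add(3, F), 2))) (Function('G')(V, F) = Add(F, Mul(-1, Add(9, Pow(Add(F, 3), 2)))) = Add(F, Mul(-1, Add(9, Pow(Add(3, F), 2)))) = Add(F, Add(-9, Mul(-1, Pow(Add(3, F), 2)))) = Add(-9, F, Mul(-1, Pow(Add(3, F), 2))))
Pow(Add(Function('G')(-7, -3), Mul(2, Add(1, -3))), 2) = Pow(Add(Add(-9, -3, Mul(-1, Pow(Add(3, -3), 2))), Mul(2, Add(1, -3))), 2) = Pow(Add(Add(-9, -3, Mul(-1, Pow(0, 2))), Mul(2, -2)), 2) = Pow(Add(Add(-9, -3, Mul(-1, 0)), -4), 2) = Pow(Add(Add(-9, -3, 0), -4), 2) = Pow(Add(-12, -4), 2) = Pow(-16, 2) = 256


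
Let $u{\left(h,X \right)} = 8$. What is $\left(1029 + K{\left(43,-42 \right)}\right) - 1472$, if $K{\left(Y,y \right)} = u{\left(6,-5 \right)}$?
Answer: $-435$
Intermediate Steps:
$K{\left(Y,y \right)} = 8$
$\left(1029 + K{\left(43,-42 \right)}\right) - 1472 = \left(1029 + 8\right) - 1472 = 1037 - 1472 = -435$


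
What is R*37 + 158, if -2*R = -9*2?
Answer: 491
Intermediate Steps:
R = 9 (R = -(-9)*2/2 = -½*(-18) = 9)
R*37 + 158 = 9*37 + 158 = 333 + 158 = 491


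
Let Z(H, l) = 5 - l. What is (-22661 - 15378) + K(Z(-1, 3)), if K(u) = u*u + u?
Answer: -38033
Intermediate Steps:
K(u) = u + u² (K(u) = u² + u = u + u²)
(-22661 - 15378) + K(Z(-1, 3)) = (-22661 - 15378) + (5 - 1*3)*(1 + (5 - 1*3)) = -38039 + (5 - 3)*(1 + (5 - 3)) = -38039 + 2*(1 + 2) = -38039 + 2*3 = -38039 + 6 = -38033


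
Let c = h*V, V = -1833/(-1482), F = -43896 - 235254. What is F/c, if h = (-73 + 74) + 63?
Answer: -2651925/752 ≈ -3526.5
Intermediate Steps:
h = 64 (h = 1 + 63 = 64)
F = -279150
V = 47/38 (V = -1833*(-1/1482) = 47/38 ≈ 1.2368)
c = 1504/19 (c = 64*(47/38) = 1504/19 ≈ 79.158)
F/c = -279150/1504/19 = -279150*19/1504 = -2651925/752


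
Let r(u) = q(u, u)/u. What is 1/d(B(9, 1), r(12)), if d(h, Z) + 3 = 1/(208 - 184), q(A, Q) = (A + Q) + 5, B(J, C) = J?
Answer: -24/71 ≈ -0.33803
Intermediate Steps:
q(A, Q) = 5 + A + Q
r(u) = (5 + 2*u)/u (r(u) = (5 + u + u)/u = (5 + 2*u)/u)
d(h, Z) = -71/24 (d(h, Z) = -3 + 1/(208 - 184) = -3 + 1/24 = -71/24)
1/d(B(9, 1), r(12)) = 1/(-71/24) = -24/71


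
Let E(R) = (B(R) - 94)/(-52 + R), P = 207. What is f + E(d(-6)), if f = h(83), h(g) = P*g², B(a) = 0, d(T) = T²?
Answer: 11408231/8 ≈ 1.4260e+6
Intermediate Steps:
h(g) = 207*g²
f = 1426023 (f = 207*83² = 207*6889 = 1426023)
E(R) = -94/(-52 + R) (E(R) = (0 - 94)/(-52 + R) = -94/(-52 + R))
f + E(d(-6)) = 1426023 - 94/(-52 + (-6)²) = 1426023 - 94/(-52 + 36) = 1426023 - 94/(-16) = 1426023 - 94*(-1/16) = 1426023 + 47/8 = 11408231/8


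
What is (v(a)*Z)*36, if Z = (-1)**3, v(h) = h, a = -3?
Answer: 108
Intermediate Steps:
Z = -1
(v(a)*Z)*36 = -3*(-1)*36 = 3*36 = 108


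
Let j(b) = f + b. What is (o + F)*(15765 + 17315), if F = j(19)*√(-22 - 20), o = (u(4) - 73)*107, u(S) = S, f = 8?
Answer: -244229640 + 893160*I*√42 ≈ -2.4423e+8 + 5.7883e+6*I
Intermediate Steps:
j(b) = 8 + b
o = -7383 (o = (4 - 73)*107 = -69*107 = -7383)
F = 27*I*√42 (F = (8 + 19)*√(-22 - 20) = 27*√(-42) = 27*(I*√42) = 27*I*√42 ≈ 174.98*I)
(o + F)*(15765 + 17315) = (-7383 + 27*I*√42)*(15765 + 17315) = (-7383 + 27*I*√42)*33080 = -244229640 + 893160*I*√42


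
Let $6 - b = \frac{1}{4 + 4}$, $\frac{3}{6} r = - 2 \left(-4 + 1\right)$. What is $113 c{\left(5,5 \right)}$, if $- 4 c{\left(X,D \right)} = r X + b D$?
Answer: $- \frac{80795}{32} \approx -2524.8$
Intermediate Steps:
$r = 12$ ($r = 2 \left(- 2 \left(-4 + 1\right)\right) = 2 \left(\left(-2\right) \left(-3\right)\right) = 2 \cdot 6 = 12$)
$b = \frac{47}{8}$ ($b = 6 - \frac{1}{4 + 4} = 6 - \frac{1}{8} = \frac{47}{8} \approx 5.875$)
$c{\left(X,D \right)} = - 3 X - \frac{47 D}{32}$ ($c{\left(X,D \right)} = - \frac{12 X + \frac{47 D}{8}}{4} = - 3 X - \frac{47 D}{32}$)
$113 c{\left(5,5 \right)} = 113 \left(\left(-3\right) 5 - \frac{235}{32}\right) = 113 \left(-15 - \frac{235}{32}\right) = 113 \left(- \frac{715}{32}\right) = - \frac{80795}{32}$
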